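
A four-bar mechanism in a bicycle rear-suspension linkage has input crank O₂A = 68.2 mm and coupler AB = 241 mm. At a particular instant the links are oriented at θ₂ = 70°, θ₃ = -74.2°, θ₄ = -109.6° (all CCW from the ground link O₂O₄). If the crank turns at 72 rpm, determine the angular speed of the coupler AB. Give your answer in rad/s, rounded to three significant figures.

0.0257

ω₂ = 7.54 rad/s (from 72 rpm).
Differentiating the loop-closure r₂e^{iθ₂}+r₃e^{iθ₃}=r₁+r₄e^{iθ₄} gives r₂ω₂e^{iθ₂}+r₃ω₃e^{iθ₃}=r₄ω₄e^{iθ₄}.
Eliminating the other unknown: ω₃ = r₂ω₂ sin(θ₄−θ₂) / [r₃ sin(θ₃−θ₄)].
Numerator sine = -0.00698; denominator sine = +0.57928.
Result = 0.0682·7.54·(-0.00698) / (0.241·(+0.57928)) = -0.025714 rad/s; magnitude 0.025714 rad/s.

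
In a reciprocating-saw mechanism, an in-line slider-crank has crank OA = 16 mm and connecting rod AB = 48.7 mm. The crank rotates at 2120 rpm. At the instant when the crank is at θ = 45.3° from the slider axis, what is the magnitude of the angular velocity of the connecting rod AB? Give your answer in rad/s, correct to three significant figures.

ω = 222 rad/s (converted from 2120 rpm).
The rod makes angle φ with the slider axis where L sinφ = r sinθ; differentiating, L cosφ·φ̇ = r ω cosθ.
L cosφ = √(L² − r² sin²θ) = 0.047353 m.
|ω_rod| = r ω |cosθ| / √(L² − r² sin²θ) = 0.016·222·0.70339/0.047353 = 52.763 rad/s.

52.8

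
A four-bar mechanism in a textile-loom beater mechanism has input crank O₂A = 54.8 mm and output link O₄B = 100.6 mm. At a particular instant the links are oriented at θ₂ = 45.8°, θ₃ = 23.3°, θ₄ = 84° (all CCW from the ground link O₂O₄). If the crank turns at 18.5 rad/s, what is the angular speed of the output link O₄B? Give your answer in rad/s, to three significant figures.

4.42

ω₂ = 18.5 rad/s
Differentiating the loop-closure r₂e^{iθ₂}+r₃e^{iθ₃}=r₁+r₄e^{iθ₄} gives r₂ω₂e^{iθ₂}+r₃ω₃e^{iθ₃}=r₄ω₄e^{iθ₄}.
Eliminating the other unknown: ω₄ = r₂ω₂ sin(θ₂−θ₃) / [r₄ sin(θ₄−θ₃)].
Numerator sine = +0.38268; denominator sine = +0.87207.
Result = 0.0548·18.5·(+0.38268) / (0.1006·(+0.87207)) = +4.4222 rad/s; magnitude 4.4222 rad/s.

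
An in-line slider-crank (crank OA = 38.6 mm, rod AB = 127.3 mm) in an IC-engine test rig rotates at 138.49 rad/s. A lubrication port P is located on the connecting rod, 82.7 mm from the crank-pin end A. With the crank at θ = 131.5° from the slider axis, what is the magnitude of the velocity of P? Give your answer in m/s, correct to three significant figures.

3.68

ω = 138.5 rad/s.  Crank-pin speed |V_A| = rω = 5.3457 m/s, perpendicular to OA.
Rod angle: sinφ = −(r/L) sinθ ⇒ φ = -13.126°; ω_rod = −rω cosθ/√(L²−r²sin²θ) = +28.572 rad/s.
V_P = V_A + ω_rod × AP, with AP = 0.0827 m along the rod.
Components: V_Px = −rω sinθ − a·ω_rod·sinφ = -3.4671 m/s;  V_Py = rω cosθ + a·ω_rod·cosφ = -1.241 m/s.
|V_P| = √(V_Px² + V_Py²) = 3.6825 m/s.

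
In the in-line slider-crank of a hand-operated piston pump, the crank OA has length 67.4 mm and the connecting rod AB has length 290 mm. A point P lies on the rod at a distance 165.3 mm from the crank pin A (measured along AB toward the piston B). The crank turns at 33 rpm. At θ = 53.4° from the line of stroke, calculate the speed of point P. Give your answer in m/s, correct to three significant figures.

0.211

ω = 3.456 rad/s.  Crank-pin speed |V_A| = rω = 0.23292 m/s, perpendicular to OA.
Rod angle: sinφ = −(r/L) sinθ ⇒ φ = -10.754°; ω_rod = −rω cosθ/√(L²−r²sin²θ) = -0.48743 rad/s.
V_P = V_A + ω_rod × AP, with AP = 0.1653 m along the rod.
Components: V_Px = −rω sinθ − a·ω_rod·sinφ = -0.20202 m/s;  V_Py = rω cosθ + a·ω_rod·cosφ = +0.059715 m/s.
|V_P| = √(V_Px² + V_Py²) = 0.21066 m/s.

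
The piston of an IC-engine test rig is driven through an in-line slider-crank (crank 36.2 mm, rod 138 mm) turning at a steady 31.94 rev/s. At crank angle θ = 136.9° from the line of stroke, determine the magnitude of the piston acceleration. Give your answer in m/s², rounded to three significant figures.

1030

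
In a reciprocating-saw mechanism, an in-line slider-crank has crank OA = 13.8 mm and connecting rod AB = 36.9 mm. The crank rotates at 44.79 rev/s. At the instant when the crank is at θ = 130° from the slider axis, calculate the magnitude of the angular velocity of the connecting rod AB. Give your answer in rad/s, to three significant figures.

70.6

ω = 281.4 rad/s (converted from 44.79 rev/s).
The rod makes angle φ with the slider axis where L sinφ = r sinθ; differentiating, L cosφ·φ̇ = r ω cosθ.
L cosφ = √(L² − r² sin²θ) = 0.035353 m.
|ω_rod| = r ω |cosθ| / √(L² − r² sin²θ) = 0.0138·281.4·0.64279/0.035353 = 70.612 rad/s.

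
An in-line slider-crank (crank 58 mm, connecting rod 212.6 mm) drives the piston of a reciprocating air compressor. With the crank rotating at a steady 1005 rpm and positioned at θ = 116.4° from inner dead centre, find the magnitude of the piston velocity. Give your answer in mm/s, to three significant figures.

4780

ω = 2π·1005/60 = 105.2 rad/s
For an in-line slider-crank, x = r cosθ + √(L² − r² sin²θ), so v = −rω sinθ·[1 + r cosθ/√(L² − r² sin²θ)].
With r = 0.058 m, L = 0.2126 m, θ = 116.4°: √(L² − r² sin²θ) = 0.20615 m.
v = −0.058·105.2·0.89571·[1 + 0.058·-0.44464/0.20615] = -4.7836 m/s.
|v| = 4.7836 m/s = 4783.6 mm/s.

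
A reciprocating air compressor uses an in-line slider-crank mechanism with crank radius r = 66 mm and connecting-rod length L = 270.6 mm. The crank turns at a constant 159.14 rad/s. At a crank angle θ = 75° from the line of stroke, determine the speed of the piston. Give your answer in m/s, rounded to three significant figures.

ω = 159.1 rad/s
For an in-line slider-crank, x = r cosθ + √(L² − r² sin²θ), so v = −rω sinθ·[1 + r cosθ/√(L² − r² sin²θ)].
With r = 0.066 m, L = 0.2706 m, θ = 75°: √(L² − r² sin²θ) = 0.26298 m.
v = −0.066·159.1·0.96593·[1 + 0.066·0.25882/0.26298] = -10.804 m/s.
|v| = 10.804 m/s.

10.8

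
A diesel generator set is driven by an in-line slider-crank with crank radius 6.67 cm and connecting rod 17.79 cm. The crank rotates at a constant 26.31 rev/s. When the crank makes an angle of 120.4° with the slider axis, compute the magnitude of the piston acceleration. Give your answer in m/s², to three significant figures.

1250

ω = 2π·26.3 = 165.3 rad/s
x(θ) = r cosθ + √(L² − r² sin²θ); with ω constant, a = ω²·d²x/dθ².
d²x/dθ² = −r cosθ − r²(cos2θ)/√u − r⁴ sin²2θ/(4u^{3/2}),  u = L² − r² sin²θ = 0.0283387 m².
Substituting r = 0.0667 m, L = 0.1779 m, θ = 120.4°: d²x/dθ² = +0.045855 m.
a = ω²·d²x/dθ² = (165.3)²·(+0.045855) = +1253.1 m/s²;  |a| = 1253.1 m/s².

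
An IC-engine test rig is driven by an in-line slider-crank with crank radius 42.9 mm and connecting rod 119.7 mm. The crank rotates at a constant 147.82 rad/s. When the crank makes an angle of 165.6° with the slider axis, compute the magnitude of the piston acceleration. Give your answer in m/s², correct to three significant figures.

ω = 147.8 rad/s
x(θ) = r cosθ + √(L² − r² sin²θ); with ω constant, a = ω²·d²x/dθ².
d²x/dθ² = −r cosθ − r²(cos2θ)/√u − r⁴ sin²2θ/(4u^{3/2}),  u = L² − r² sin²θ = 0.0142143 m².
Substituting r = 0.0429 m, L = 0.1197 m, θ = 165.6°: d²x/dθ² = +0.027909 m.
a = ω²·d²x/dθ² = (147.8)²·(+0.027909) = +609.83 m/s²;  |a| = 609.83 m/s².

610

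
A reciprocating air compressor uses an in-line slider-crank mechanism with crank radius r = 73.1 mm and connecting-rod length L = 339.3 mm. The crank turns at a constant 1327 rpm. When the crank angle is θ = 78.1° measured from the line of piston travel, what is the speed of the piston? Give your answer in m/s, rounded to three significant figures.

10.4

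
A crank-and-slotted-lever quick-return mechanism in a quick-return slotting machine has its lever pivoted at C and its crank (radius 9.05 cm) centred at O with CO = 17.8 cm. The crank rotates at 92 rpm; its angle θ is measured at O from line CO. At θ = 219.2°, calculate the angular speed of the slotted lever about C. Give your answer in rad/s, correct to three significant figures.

2.77

ω = 9.634 rad/s (from 92 rpm).
Crank pin A relative to C: A = (d + r cosθ, r sinθ); lever angle φ = atan2(r sinθ, d + r cosθ).
Differentiating tanφ: φ̇ = rω(d cosθ + r)/(d² + r² + 2dr cosθ).
d² + r² + 2dr cosθ = |CA|² = 0.0149071 m²;  d cosθ + r = -0.04744 m.
|ω_lever| = |0.0905·9.634·-0.04744| / 0.0149071 = 2.7747 rad/s.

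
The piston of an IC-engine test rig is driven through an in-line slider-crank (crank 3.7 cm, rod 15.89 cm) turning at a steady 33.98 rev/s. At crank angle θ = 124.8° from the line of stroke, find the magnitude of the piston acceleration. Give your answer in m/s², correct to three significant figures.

1100

ω = 2π·34 = 213.5 rad/s
x(θ) = r cosθ + √(L² − r² sin²θ); with ω constant, a = ω²·d²x/dθ².
d²x/dθ² = −r cosθ − r²(cos2θ)/√u − r⁴ sin²2θ/(4u^{3/2}),  u = L² − r² sin²θ = 0.0243261 m².
Substituting r = 0.037 m, L = 0.1589 m, θ = 124.8°: d²x/dθ² = +0.024067 m.
a = ω²·d²x/dθ² = (213.5)²·(+0.024067) = +1097.1 m/s²;  |a| = 1097.1 m/s².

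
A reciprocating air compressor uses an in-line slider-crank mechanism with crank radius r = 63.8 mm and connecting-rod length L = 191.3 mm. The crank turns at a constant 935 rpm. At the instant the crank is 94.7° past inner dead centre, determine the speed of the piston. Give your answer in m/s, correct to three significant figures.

6.05

ω = 2π·935/60 = 97.91 rad/s
For an in-line slider-crank, x = r cosθ + √(L² − r² sin²θ), so v = −rω sinθ·[1 + r cosθ/√(L² − r² sin²θ)].
With r = 0.0638 m, L = 0.1913 m, θ = 94.7°: √(L² − r² sin²θ) = 0.18042 m.
v = −0.0638·97.91·0.99664·[1 + 0.0638·-0.08194/0.18042] = -6.0455 m/s.
|v| = 6.0455 m/s.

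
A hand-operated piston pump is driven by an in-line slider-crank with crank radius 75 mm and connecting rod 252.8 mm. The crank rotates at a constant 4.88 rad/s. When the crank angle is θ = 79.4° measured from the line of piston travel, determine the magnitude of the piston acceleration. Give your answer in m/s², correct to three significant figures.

0.186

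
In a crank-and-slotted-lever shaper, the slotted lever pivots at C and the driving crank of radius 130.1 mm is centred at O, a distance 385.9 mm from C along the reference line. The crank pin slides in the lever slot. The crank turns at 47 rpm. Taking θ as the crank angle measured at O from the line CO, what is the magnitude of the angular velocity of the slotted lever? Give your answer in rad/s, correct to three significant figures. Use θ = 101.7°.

ω = 4.922 rad/s (from 47 rpm).
Crank pin A relative to C: A = (d + r cosθ, r sinθ); lever angle φ = atan2(r sinθ, d + r cosθ).
Differentiating tanφ: φ̇ = rω(d cosθ + r)/(d² + r² + 2dr cosθ).
d² + r² + 2dr cosθ = |CA|² = 0.145483 m²;  d cosθ + r = +0.051844 m.
|ω_lever| = |0.1301·4.922·+0.051844| / 0.145483 = 0.22819 rad/s.

0.228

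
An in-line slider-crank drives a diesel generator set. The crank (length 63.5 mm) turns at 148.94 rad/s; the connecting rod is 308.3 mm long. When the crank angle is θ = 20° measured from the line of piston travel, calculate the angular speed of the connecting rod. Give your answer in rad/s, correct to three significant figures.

28.9

ω = 148.9 rad/s
The rod makes angle φ with the slider axis where L sinφ = r sinθ; differentiating, L cosφ·φ̇ = r ω cosθ.
L cosφ = √(L² − r² sin²θ) = 0.30753 m.
|ω_rod| = r ω |cosθ| / √(L² − r² sin²θ) = 0.0635·148.9·0.93969/0.30753 = 28.899 rad/s.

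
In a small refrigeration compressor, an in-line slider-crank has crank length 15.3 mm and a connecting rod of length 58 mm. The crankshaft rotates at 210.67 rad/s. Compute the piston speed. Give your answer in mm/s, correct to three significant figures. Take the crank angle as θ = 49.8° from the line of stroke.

ω = 210.7 rad/s
For an in-line slider-crank, x = r cosθ + √(L² − r² sin²θ), so v = −rω sinθ·[1 + r cosθ/√(L² − r² sin²θ)].
With r = 0.0153 m, L = 0.058 m, θ = 49.8°: √(L² − r² sin²θ) = 0.056811 m.
v = −0.0153·210.7·0.76380·[1 + 0.0153·0.64546/0.056811] = -2.8899 m/s.
|v| = 2.8899 m/s = 2889.9 mm/s.

2890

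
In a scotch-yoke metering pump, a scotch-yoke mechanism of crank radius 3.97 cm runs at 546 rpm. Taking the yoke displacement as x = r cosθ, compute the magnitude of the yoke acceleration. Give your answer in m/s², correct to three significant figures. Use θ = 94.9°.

11.1

ω = 57.18 rad/s (from 546 rpm).
x = r cosθ ⇒ ẍ = −rω² cosθ (ω constant).
|a| = rω²|cosθ| = 0.0397·(57.18)²·|cos 94.9°| = 11.086 m/s².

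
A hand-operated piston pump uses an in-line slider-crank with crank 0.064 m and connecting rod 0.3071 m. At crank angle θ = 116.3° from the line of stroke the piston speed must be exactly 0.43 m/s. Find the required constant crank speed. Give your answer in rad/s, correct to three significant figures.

For an in-line slider-crank, |v_piston| = rω|sinθ|·[1 + r cosθ/√(L² − r² sin²θ)].
With r = 0.064 m, L = 0.3071 m, θ = 116.3°: the bracketed kinematic factor |dx/dθ| = 0.051982 m.
ω = v/|dx/dθ| = 0.43/0.051982 = 8.272 rad/s.

8.27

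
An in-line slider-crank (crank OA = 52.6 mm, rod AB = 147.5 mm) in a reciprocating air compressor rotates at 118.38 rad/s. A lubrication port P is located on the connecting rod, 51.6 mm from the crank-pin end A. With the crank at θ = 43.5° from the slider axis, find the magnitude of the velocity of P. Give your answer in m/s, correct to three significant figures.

5.53

ω = 118.4 rad/s.  Crank-pin speed |V_A| = rω = 6.2268 m/s, perpendicular to OA.
Rod angle: sinφ = −(r/L) sinθ ⇒ φ = -14.210°; ω_rod = −rω cosθ/√(L²−r²sin²θ) = -31.589 rad/s.
V_P = V_A + ω_rod × AP, with AP = 0.0516 m along the rod.
Components: V_Px = −rω sinθ − a·ω_rod·sinφ = -4.6864 m/s;  V_Py = rω cosθ + a·ω_rod·cosφ = +2.9367 m/s.
|V_P| = √(V_Px² + V_Py²) = 5.5304 m/s.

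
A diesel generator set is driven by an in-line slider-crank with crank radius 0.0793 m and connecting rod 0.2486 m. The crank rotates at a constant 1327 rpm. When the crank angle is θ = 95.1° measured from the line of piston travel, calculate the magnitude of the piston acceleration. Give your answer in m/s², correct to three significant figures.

ω = 2π·1327/60 = 139 rad/s
x(θ) = r cosθ + √(L² − r² sin²θ); with ω constant, a = ω²·d²x/dθ².
d²x/dθ² = −r cosθ − r²(cos2θ)/√u − r⁴ sin²2θ/(4u^{3/2}),  u = L² − r² sin²θ = 0.0555632 m².
Substituting r = 0.0793 m, L = 0.2486 m, θ = 95.1°: d²x/dθ² = +0.033282 m.
a = ω²·d²x/dθ² = (139)²·(+0.033282) = +642.7 m/s²;  |a| = 642.7 m/s².

643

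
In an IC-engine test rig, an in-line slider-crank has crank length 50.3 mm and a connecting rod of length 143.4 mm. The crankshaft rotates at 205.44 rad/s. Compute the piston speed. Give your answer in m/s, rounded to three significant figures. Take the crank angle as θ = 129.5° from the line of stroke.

6.13

ω = 205.4 rad/s
For an in-line slider-crank, x = r cosθ + √(L² − r² sin²θ), so v = −rω sinθ·[1 + r cosθ/√(L² − r² sin²θ)].
With r = 0.0503 m, L = 0.1434 m, θ = 129.5°: √(L² − r² sin²θ) = 0.13805 m.
v = −0.0503·205.4·0.77162·[1 + 0.0503·-0.63608/0.13805] = -6.1257 m/s.
|v| = 6.1257 m/s.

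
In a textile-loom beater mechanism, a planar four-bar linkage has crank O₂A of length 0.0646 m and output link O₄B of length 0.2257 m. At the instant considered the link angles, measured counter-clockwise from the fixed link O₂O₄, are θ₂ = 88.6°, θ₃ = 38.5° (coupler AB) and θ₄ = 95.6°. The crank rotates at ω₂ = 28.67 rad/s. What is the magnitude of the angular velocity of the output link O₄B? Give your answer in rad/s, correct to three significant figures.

7.50

ω₂ = 28.67 rad/s
Differentiating the loop-closure r₂e^{iθ₂}+r₃e^{iθ₃}=r₁+r₄e^{iθ₄} gives r₂ω₂e^{iθ₂}+r₃ω₃e^{iθ₃}=r₄ω₄e^{iθ₄}.
Eliminating the other unknown: ω₄ = r₂ω₂ sin(θ₂−θ₃) / [r₄ sin(θ₄−θ₃)].
Numerator sine = +0.76717; denominator sine = +0.83962.
Result = 0.0646·28.67·(+0.76717) / (0.2257·(+0.83962)) = +7.4978 rad/s; magnitude 7.4978 rad/s.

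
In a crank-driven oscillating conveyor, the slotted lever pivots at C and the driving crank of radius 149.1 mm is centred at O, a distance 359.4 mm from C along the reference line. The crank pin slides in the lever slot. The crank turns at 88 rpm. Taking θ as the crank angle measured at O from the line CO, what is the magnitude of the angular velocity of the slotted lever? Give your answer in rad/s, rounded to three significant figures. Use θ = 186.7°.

6.35

ω = 9.215 rad/s (from 88 rpm).
Crank pin A relative to C: A = (d + r cosθ, r sinθ); lever angle φ = atan2(r sinθ, d + r cosθ).
Differentiating tanφ: φ̇ = rω(d cosθ + r)/(d² + r² + 2dr cosθ).
d² + r² + 2dr cosθ = |CA|² = 0.044958 m²;  d cosθ + r = -0.20785 m.
|ω_lever| = |0.1491·9.215·-0.20785| / 0.044958 = 6.3522 rad/s.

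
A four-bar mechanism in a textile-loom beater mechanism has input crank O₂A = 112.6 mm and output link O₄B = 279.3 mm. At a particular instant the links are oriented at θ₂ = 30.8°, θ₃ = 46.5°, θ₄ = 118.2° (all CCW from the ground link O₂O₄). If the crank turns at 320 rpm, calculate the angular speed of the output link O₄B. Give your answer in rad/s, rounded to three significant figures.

3.85

ω₂ = 33.51 rad/s (from 320 rpm).
Differentiating the loop-closure r₂e^{iθ₂}+r₃e^{iθ₃}=r₁+r₄e^{iθ₄} gives r₂ω₂e^{iθ₂}+r₃ω₃e^{iθ₃}=r₄ω₄e^{iθ₄}.
Eliminating the other unknown: ω₄ = r₂ω₂ sin(θ₂−θ₃) / [r₄ sin(θ₄−θ₃)].
Numerator sine = -0.27060; denominator sine = +0.94943.
Result = 0.1126·33.51·(-0.27060) / (0.2793·(+0.94943)) = -3.8505 rad/s; magnitude 3.8505 rad/s.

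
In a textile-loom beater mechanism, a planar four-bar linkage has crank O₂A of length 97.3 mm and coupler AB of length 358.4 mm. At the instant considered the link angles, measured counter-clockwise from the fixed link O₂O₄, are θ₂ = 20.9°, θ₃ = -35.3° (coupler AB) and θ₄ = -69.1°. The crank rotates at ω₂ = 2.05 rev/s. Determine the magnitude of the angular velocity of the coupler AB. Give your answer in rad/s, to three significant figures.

ω₂ = 12.88 rad/s (from 2.05 rev/s).
Differentiating the loop-closure r₂e^{iθ₂}+r₃e^{iθ₃}=r₁+r₄e^{iθ₄} gives r₂ω₂e^{iθ₂}+r₃ω₃e^{iθ₃}=r₄ω₄e^{iθ₄}.
Eliminating the other unknown: ω₃ = r₂ω₂ sin(θ₄−θ₂) / [r₃ sin(θ₃−θ₄)].
Numerator sine = -1.00000; denominator sine = +0.55630.
Result = 0.0973·12.88·(-1.00000) / (0.3584·(+0.55630)) = -6.286 rad/s; magnitude 6.286 rad/s.

6.29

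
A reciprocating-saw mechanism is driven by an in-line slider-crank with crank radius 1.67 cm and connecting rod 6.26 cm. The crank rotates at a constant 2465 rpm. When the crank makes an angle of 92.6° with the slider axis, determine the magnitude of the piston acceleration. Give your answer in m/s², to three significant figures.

357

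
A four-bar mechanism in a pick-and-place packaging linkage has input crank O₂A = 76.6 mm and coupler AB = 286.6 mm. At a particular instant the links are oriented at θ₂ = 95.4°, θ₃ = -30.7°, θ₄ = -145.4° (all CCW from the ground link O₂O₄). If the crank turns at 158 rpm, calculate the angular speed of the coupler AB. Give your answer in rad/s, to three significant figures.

4.25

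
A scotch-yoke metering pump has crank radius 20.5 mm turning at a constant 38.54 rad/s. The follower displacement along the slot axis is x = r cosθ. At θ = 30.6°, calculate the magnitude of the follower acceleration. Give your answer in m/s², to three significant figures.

ω = 38.54 rad/s
x = r cosθ ⇒ ẍ = −rω² cosθ (ω constant).
|a| = rω²|cosθ| = 0.0205·(38.54)²·|cos 30.6°| = 26.209 m/s².

26.2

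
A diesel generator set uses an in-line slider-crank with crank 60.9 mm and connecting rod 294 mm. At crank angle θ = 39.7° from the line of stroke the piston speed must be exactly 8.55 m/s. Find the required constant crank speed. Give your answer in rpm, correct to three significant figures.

For an in-line slider-crank, |v_piston| = rω|sinθ|·[1 + r cosθ/√(L² − r² sin²θ)].
With r = 0.0609 m, L = 0.294 m, θ = 39.7°: the bracketed kinematic factor |dx/dθ| = 0.045156 m.
ω = v/|dx/dθ| = 8.55/0.045156 = 189.34 rad/s.
N = 60ω/(2π) = 1808.1 rpm.

1810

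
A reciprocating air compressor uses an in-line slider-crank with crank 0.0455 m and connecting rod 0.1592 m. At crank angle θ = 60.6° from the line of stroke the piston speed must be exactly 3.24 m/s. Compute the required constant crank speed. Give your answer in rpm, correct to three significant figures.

For an in-line slider-crank, |v_piston| = rω|sinθ|·[1 + r cosθ/√(L² − r² sin²θ)].
With r = 0.0455 m, L = 0.1592 m, θ = 60.6°: the bracketed kinematic factor |dx/dθ| = 0.045383 m.
ω = v/|dx/dθ| = 3.24/0.045383 = 71.393 rad/s.
N = 60ω/(2π) = 681.75 rpm.

682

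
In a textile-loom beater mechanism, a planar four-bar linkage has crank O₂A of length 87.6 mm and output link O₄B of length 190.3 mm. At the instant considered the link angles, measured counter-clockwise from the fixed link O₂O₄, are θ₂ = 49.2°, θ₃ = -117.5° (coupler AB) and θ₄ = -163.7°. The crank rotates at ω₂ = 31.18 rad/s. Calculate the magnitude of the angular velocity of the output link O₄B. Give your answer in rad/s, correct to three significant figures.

ω₂ = 31.18 rad/s
Differentiating the loop-closure r₂e^{iθ₂}+r₃e^{iθ₃}=r₁+r₄e^{iθ₄} gives r₂ω₂e^{iθ₂}+r₃ω₃e^{iθ₃}=r₄ω₄e^{iθ₄}.
Eliminating the other unknown: ω₄ = r₂ω₂ sin(θ₂−θ₃) / [r₄ sin(θ₄−θ₃)].
Numerator sine = +0.23005; denominator sine = -0.72176.
Result = 0.0876·31.18·(+0.23005) / (0.1903·(-0.72176)) = -4.5748 rad/s; magnitude 4.5748 rad/s.

4.57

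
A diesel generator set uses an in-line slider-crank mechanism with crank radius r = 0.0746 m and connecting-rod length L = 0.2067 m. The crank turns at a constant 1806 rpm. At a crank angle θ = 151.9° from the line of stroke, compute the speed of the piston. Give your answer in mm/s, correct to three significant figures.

4500

ω = 2π·1806/60 = 189.1 rad/s
For an in-line slider-crank, x = r cosθ + √(L² − r² sin²θ), so v = −rω sinθ·[1 + r cosθ/√(L² − r² sin²θ)].
With r = 0.0746 m, L = 0.2067 m, θ = 151.9°: √(L² − r² sin²θ) = 0.20369 m.
v = −0.0746·189.1·0.47101·[1 + 0.0746·-0.88213/0.20369] = -4.4984 m/s.
|v| = 4.4984 m/s = 4498.4 mm/s.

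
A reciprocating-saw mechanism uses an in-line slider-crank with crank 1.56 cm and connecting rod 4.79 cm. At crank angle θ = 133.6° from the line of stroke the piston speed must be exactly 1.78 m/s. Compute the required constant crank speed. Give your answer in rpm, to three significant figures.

1960

For an in-line slider-crank, |v_piston| = rω|sinθ|·[1 + r cosθ/√(L² − r² sin²θ)].
With r = 0.0156 m, L = 0.0479 m, θ = 133.6°: the bracketed kinematic factor |dx/dθ| = 0.0086862 m.
ω = v/|dx/dθ| = 1.78/0.0086862 = 204.92 rad/s.
N = 60ω/(2π) = 1956.9 rpm.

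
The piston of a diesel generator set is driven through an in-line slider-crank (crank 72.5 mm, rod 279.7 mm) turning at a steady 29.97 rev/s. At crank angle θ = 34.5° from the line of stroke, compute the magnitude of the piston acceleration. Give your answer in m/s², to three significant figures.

2370

ω = 2π·30 = 188.3 rad/s
x(θ) = r cosθ + √(L² − r² sin²θ); with ω constant, a = ω²·d²x/dθ².
d²x/dθ² = −r cosθ − r²(cos2θ)/√u − r⁴ sin²2θ/(4u^{3/2}),  u = L² − r² sin²θ = 0.0765458 m².
Substituting r = 0.0725 m, L = 0.2797 m, θ = 34.5°: d²x/dθ² = -0.066842 m.
a = ω²·d²x/dθ² = (188.3)²·(-0.066842) = -2370.2 m/s²;  |a| = 2370.2 m/s².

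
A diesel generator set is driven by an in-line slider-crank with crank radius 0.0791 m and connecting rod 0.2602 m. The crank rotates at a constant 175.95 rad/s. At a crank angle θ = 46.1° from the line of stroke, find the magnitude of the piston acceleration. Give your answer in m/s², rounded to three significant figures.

1690

ω = 175.9 rad/s
x(θ) = r cosθ + √(L² − r² sin²θ); with ω constant, a = ω²·d²x/dθ².
d²x/dθ² = −r cosθ − r²(cos2θ)/√u − r⁴ sin²2θ/(4u^{3/2}),  u = L² − r² sin²θ = 0.0644555 m².
Substituting r = 0.0791 m, L = 0.2602 m, θ = 46.1°: d²x/dθ² = -0.054499 m.
a = ω²·d²x/dθ² = (175.9)²·(-0.054499) = -1687.2 m/s²;  |a| = 1687.2 m/s².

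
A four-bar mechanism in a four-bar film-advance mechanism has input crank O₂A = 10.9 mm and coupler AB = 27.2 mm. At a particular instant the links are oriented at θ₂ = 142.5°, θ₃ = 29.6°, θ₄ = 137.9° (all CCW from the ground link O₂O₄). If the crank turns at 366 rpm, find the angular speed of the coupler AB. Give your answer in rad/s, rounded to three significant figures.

ω₂ = 38.33 rad/s (from 366 rpm).
Differentiating the loop-closure r₂e^{iθ₂}+r₃e^{iθ₃}=r₁+r₄e^{iθ₄} gives r₂ω₂e^{iθ₂}+r₃ω₃e^{iθ₃}=r₄ω₄e^{iθ₄}.
Eliminating the other unknown: ω₃ = r₂ω₂ sin(θ₄−θ₂) / [r₃ sin(θ₃−θ₄)].
Numerator sine = -0.08020; denominator sine = -0.94943.
Result = 0.0109·38.33·(-0.08020) / (0.0272·(-0.94943)) = +1.2974 rad/s; magnitude 1.2974 rad/s.

1.30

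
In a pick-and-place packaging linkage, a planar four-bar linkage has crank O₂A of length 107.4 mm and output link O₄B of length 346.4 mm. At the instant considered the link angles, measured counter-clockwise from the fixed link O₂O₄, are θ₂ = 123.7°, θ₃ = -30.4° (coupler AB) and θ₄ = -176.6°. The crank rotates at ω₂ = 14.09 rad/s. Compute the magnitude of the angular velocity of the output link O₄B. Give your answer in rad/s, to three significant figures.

ω₂ = 14.09 rad/s
Differentiating the loop-closure r₂e^{iθ₂}+r₃e^{iθ₃}=r₁+r₄e^{iθ₄} gives r₂ω₂e^{iθ₂}+r₃ω₃e^{iθ₃}=r₄ω₄e^{iθ₄}.
Eliminating the other unknown: ω₄ = r₂ω₂ sin(θ₂−θ₃) / [r₄ sin(θ₄−θ₃)].
Numerator sine = +0.43680; denominator sine = -0.55630.
Result = 0.1074·14.09·(+0.43680) / (0.3464·(-0.55630)) = -3.4302 rad/s; magnitude 3.4302 rad/s.

3.43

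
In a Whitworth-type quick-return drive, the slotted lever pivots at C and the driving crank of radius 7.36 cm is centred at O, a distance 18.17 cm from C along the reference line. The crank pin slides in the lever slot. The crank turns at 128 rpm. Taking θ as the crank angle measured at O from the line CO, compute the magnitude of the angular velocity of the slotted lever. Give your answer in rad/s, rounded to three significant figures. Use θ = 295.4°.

3.00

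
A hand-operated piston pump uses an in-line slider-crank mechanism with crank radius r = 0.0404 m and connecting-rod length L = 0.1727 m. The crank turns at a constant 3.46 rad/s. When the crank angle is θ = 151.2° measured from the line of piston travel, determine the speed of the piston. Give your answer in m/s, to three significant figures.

ω = 3.46 rad/s
For an in-line slider-crank, x = r cosθ + √(L² − r² sin²θ), so v = −rω sinθ·[1 + r cosθ/√(L² − r² sin²θ)].
With r = 0.0404 m, L = 0.1727 m, θ = 151.2°: √(L² − r² sin²θ) = 0.1716 m.
v = −0.0404·3.46·0.48175·[1 + 0.0404·-0.87631/0.1716] = -0.053448 m/s.
|v| = 0.053448 m/s.

0.0534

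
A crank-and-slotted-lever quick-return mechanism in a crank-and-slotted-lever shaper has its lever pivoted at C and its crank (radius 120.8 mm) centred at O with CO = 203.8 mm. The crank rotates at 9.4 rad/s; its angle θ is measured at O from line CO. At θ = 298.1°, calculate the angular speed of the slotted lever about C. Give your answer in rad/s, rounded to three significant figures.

ω = 9.4 rad/s
Crank pin A relative to C: A = (d + r cosθ, r sinθ); lever angle φ = atan2(r sinθ, d + r cosθ).
Differentiating tanφ: φ̇ = rω(d cosθ + r)/(d² + r² + 2dr cosθ).
d² + r² + 2dr cosθ = |CA|² = 0.0793188 m²;  d cosθ + r = +0.21679 m.
|ω_lever| = |0.1208·9.4·+0.21679| / 0.0793188 = 3.1036 rad/s.

3.10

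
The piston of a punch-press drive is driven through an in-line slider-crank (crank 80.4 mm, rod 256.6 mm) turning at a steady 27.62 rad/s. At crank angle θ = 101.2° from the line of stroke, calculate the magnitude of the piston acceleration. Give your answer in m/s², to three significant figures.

30.5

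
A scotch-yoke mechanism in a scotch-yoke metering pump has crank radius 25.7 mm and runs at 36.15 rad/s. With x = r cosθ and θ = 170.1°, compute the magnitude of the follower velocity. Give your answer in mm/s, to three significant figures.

ω = 36.15 rad/s
x = r cosθ ⇒ ẋ = −rω sinθ.
|v| = rω|sinθ| = 0.0257·36.15·|sin 170.1°| = 0.15973 m/s = 159.73 mm/s.

160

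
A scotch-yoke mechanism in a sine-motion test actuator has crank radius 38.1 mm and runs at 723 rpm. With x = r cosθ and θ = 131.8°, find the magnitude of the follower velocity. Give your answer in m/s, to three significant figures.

2.15

ω = 75.71 rad/s (from 723 rpm).
x = r cosθ ⇒ ẋ = −rω sinθ.
|v| = rω|sinθ| = 0.0381·75.71·|sin 131.8°| = 2.1504 m/s.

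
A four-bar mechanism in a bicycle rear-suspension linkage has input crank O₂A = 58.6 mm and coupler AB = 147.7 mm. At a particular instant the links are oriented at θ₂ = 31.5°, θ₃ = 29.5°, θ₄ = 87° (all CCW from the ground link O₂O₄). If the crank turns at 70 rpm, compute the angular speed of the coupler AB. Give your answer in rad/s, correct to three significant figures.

2.84

ω₂ = 7.33 rad/s (from 70 rpm).
Differentiating the loop-closure r₂e^{iθ₂}+r₃e^{iθ₃}=r₁+r₄e^{iθ₄} gives r₂ω₂e^{iθ₂}+r₃ω₃e^{iθ₃}=r₄ω₄e^{iθ₄}.
Eliminating the other unknown: ω₃ = r₂ω₂ sin(θ₄−θ₂) / [r₃ sin(θ₃−θ₄)].
Numerator sine = +0.82413; denominator sine = -0.84339.
Result = 0.0586·7.33·(+0.82413) / (0.1477·(-0.84339)) = -2.8419 rad/s; magnitude 2.8419 rad/s.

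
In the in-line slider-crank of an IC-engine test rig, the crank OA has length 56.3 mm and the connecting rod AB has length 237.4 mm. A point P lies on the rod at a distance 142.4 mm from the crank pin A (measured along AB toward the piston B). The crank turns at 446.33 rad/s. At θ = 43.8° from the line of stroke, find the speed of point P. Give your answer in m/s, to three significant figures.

20.5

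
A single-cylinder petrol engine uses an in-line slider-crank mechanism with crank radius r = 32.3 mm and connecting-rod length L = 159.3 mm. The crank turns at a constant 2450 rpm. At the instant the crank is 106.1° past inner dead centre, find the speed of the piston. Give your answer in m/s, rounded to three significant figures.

ω = 2π·2450/60 = 256.6 rad/s
For an in-line slider-crank, x = r cosθ + √(L² − r² sin²θ), so v = −rω sinθ·[1 + r cosθ/√(L² − r² sin²θ)].
With r = 0.0323 m, L = 0.1593 m, θ = 106.1°: √(L² − r² sin²θ) = 0.15625 m.
v = −0.0323·256.6·0.96078·[1 + 0.0323·-0.27731/0.15625] = -7.5055 m/s.
|v| = 7.5055 m/s.

7.51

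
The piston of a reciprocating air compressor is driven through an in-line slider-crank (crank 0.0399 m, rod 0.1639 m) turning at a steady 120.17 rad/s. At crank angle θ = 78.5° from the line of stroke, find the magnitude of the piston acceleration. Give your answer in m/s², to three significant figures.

17.7

ω = 120.2 rad/s
x(θ) = r cosθ + √(L² − r² sin²θ); with ω constant, a = ω²·d²x/dθ².
d²x/dθ² = −r cosθ − r²(cos2θ)/√u − r⁴ sin²2θ/(4u^{3/2}),  u = L² − r² sin²θ = 0.0253345 m².
Substituting r = 0.0399 m, L = 0.1639 m, θ = 78.5°: d²x/dθ² = +0.0012282 m.
a = ω²·d²x/dθ² = (120.2)²·(+0.0012282) = +17.736 m/s²;  |a| = 17.736 m/s².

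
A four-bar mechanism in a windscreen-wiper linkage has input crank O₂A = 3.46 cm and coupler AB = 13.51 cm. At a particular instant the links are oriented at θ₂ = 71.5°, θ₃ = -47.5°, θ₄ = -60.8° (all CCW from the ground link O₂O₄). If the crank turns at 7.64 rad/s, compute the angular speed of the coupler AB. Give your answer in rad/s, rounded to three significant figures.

6.29

ω₂ = 7.64 rad/s
Differentiating the loop-closure r₂e^{iθ₂}+r₃e^{iθ₃}=r₁+r₄e^{iθ₄} gives r₂ω₂e^{iθ₂}+r₃ω₃e^{iθ₃}=r₄ω₄e^{iθ₄}.
Eliminating the other unknown: ω₃ = r₂ω₂ sin(θ₄−θ₂) / [r₃ sin(θ₃−θ₄)].
Numerator sine = -0.73963; denominator sine = +0.23005.
Result = 0.0346·7.64·(-0.73963) / (0.1351·(+0.23005)) = -6.2908 rad/s; magnitude 6.2908 rad/s.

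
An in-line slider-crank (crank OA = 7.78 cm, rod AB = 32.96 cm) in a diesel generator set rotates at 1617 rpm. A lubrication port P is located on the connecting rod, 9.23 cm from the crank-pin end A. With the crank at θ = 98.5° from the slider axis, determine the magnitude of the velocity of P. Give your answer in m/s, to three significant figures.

13.0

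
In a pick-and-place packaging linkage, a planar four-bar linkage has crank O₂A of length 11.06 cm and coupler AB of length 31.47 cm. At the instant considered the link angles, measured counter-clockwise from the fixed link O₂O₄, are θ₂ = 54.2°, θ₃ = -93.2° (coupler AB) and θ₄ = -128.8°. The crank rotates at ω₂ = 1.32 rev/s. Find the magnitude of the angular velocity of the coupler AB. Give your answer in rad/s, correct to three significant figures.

ω₂ = 8.294 rad/s (from 1.32 rev/s).
Differentiating the loop-closure r₂e^{iθ₂}+r₃e^{iθ₃}=r₁+r₄e^{iθ₄} gives r₂ω₂e^{iθ₂}+r₃ω₃e^{iθ₃}=r₄ω₄e^{iθ₄}.
Eliminating the other unknown: ω₃ = r₂ω₂ sin(θ₄−θ₂) / [r₃ sin(θ₃−θ₄)].
Numerator sine = +0.05234; denominator sine = +0.58212.
Result = 0.1106·8.294·(+0.05234) / (0.3147·(+0.58212)) = +0.26206 rad/s; magnitude 0.26206 rad/s.

0.262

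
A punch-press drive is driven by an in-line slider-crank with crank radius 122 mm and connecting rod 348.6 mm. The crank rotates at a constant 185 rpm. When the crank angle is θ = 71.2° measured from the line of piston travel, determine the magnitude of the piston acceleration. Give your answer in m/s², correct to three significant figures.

ω = 2π·185/60 = 19.37 rad/s
x(θ) = r cosθ + √(L² − r² sin²θ); with ω constant, a = ω²·d²x/dθ².
d²x/dθ² = −r cosθ − r²(cos2θ)/√u − r⁴ sin²2θ/(4u^{3/2}),  u = L² − r² sin²θ = 0.108184 m².
Substituting r = 0.122 m, L = 0.3486 m, θ = 71.2°: d²x/dθ² = -0.0040431 m.
a = ω²·d²x/dθ² = (19.37)²·(-0.0040431) = -1.5174 m/s²;  |a| = 1.5174 m/s².

1.52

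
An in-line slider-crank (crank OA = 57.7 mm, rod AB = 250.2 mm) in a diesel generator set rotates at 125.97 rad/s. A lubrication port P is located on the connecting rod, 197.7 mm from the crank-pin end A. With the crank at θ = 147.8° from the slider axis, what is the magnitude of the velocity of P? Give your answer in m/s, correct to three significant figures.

3.52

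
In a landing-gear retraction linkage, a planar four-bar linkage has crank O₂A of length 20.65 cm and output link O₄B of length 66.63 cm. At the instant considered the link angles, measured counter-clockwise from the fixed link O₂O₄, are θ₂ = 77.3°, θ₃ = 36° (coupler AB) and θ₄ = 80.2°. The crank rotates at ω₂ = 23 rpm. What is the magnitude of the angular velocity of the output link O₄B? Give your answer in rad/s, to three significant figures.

0.707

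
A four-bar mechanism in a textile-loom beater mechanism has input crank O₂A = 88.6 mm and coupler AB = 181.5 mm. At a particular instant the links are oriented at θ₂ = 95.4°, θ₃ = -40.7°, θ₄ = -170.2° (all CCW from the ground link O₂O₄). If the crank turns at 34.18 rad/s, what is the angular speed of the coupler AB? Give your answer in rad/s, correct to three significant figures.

21.6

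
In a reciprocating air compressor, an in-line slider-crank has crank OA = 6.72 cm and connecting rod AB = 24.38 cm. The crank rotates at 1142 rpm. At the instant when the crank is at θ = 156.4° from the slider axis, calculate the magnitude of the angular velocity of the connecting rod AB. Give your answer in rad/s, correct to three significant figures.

30.4

ω = 119.6 rad/s (converted from 1142 rpm).
The rod makes angle φ with the slider axis where L sinφ = r sinθ; differentiating, L cosφ·φ̇ = r ω cosθ.
L cosφ = √(L² − r² sin²θ) = 0.24231 m.
|ω_rod| = r ω |cosθ| / √(L² − r² sin²θ) = 0.0672·119.6·0.91636/0.24231 = 30.392 rad/s.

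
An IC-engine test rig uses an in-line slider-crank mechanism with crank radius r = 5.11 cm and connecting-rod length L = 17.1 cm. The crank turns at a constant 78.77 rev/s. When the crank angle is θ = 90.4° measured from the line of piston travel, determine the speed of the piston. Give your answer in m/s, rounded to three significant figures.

25.2

ω = 2π·78.8 = 494.9 rad/s
For an in-line slider-crank, x = r cosθ + √(L² − r² sin²θ), so v = −rω sinθ·[1 + r cosθ/√(L² − r² sin²θ)].
With r = 0.0511 m, L = 0.171 m, θ = 90.4°: √(L² − r² sin²θ) = 0.16319 m.
v = −0.0511·494.9·0.99998·[1 + 0.0511·-0.00698/0.16319] = -25.235 m/s.
|v| = 25.235 m/s.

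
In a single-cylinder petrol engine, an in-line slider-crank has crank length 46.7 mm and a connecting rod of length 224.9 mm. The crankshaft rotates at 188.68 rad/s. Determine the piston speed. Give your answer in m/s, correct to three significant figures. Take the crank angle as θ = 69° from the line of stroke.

ω = 188.7 rad/s
For an in-line slider-crank, x = r cosθ + √(L² − r² sin²θ), so v = −rω sinθ·[1 + r cosθ/√(L² − r² sin²θ)].
With r = 0.0467 m, L = 0.2249 m, θ = 69°: √(L² − r² sin²θ) = 0.22063 m.
v = −0.0467·188.7·0.93358·[1 + 0.0467·0.35837/0.22063] = -8.8501 m/s.
|v| = 8.8501 m/s.

8.85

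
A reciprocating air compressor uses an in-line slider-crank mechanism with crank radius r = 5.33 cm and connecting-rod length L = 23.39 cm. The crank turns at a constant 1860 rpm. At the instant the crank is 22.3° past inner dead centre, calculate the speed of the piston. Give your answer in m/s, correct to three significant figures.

4.77

ω = 2π·1860/60 = 194.8 rad/s
For an in-line slider-crank, x = r cosθ + √(L² − r² sin²θ), so v = −rω sinθ·[1 + r cosθ/√(L² − r² sin²θ)].
With r = 0.0533 m, L = 0.2339 m, θ = 22.3°: √(L² − r² sin²θ) = 0.23302 m.
v = −0.0533·194.8·0.37946·[1 + 0.0533·0.92521/0.23302] = -4.7731 m/s.
|v| = 4.7731 m/s.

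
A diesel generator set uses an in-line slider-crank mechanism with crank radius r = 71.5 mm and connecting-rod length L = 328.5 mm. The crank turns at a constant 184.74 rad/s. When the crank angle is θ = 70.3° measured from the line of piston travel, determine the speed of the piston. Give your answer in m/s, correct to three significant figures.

ω = 184.7 rad/s
For an in-line slider-crank, x = r cosθ + √(L² − r² sin²θ), so v = −rω sinθ·[1 + r cosθ/√(L² − r² sin²θ)].
With r = 0.0715 m, L = 0.3285 m, θ = 70.3°: √(L² − r² sin²θ) = 0.32153 m.
v = −0.0715·184.7·0.94147·[1 + 0.0715·0.33710/0.32153] = -13.368 m/s.
|v| = 13.368 m/s.

13.4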